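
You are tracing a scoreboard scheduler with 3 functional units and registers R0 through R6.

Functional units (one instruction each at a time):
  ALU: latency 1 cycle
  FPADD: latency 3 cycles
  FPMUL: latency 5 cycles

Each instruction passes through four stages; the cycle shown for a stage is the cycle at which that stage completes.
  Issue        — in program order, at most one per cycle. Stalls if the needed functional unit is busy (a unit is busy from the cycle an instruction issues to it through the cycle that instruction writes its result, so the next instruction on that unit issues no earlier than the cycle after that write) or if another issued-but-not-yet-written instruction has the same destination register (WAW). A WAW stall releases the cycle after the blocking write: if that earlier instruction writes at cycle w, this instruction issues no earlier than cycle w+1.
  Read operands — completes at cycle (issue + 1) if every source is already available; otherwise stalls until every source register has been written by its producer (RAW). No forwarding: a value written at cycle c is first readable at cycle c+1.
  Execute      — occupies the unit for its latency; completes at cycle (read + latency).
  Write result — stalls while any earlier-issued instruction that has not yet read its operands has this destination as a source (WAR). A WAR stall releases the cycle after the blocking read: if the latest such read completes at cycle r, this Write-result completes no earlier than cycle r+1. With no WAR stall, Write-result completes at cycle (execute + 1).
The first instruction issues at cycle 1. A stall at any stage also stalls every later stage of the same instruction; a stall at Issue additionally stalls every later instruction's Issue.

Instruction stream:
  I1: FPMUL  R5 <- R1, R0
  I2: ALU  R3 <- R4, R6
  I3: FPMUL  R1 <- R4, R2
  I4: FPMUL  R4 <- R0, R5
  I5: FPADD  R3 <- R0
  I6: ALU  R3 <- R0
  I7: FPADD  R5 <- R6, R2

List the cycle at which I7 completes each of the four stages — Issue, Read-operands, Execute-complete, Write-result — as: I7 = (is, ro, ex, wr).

  I1 | 1 | 2 | 7 | 8
  I2 | 2 | 3 | 4 | 5
  I3 | 9 | 10 | 15 | 16   struct: FPMUL busy until I1 writes@8
  I4 | 17 | 18 | 23 | 24   struct: FPMUL busy until I3 writes@16
  I5 | 18 | 19 | 22 | 23
  I6 | 24 | 25 | 26 | 27   WAW R3: wait I5 write@23
  I7 | 25 | 26 | 29 | 30

I7 = (25, 26, 29, 30)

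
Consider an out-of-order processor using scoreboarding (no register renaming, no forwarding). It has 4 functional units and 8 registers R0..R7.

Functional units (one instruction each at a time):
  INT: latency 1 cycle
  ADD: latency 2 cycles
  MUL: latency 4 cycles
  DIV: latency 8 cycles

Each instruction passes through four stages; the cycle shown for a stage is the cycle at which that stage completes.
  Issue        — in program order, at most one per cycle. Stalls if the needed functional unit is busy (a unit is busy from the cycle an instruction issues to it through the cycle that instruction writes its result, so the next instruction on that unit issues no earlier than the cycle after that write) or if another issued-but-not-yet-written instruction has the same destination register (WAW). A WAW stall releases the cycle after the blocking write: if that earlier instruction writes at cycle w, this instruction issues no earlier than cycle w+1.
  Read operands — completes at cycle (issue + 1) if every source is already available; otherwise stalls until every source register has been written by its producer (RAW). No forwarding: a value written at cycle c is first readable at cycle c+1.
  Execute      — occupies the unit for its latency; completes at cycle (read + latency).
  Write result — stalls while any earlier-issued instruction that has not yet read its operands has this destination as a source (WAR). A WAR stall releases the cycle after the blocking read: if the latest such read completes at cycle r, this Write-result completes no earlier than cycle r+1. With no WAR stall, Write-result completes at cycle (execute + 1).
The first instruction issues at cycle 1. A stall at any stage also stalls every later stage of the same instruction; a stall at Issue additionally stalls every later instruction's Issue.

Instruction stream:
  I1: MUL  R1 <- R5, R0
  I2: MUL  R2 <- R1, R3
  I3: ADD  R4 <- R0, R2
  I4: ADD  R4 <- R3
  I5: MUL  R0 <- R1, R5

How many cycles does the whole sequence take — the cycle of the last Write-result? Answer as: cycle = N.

cycle = 26

  I1 | 1 | 2 | 6 | 7
  I2 | 8 | 9 | 13 | 14   struct: MUL busy until I1 writes@7
  I3 | 9 | 15 | 17 | 18   RAW R2: wait I2 write@14
  I4 | 19 | 20 | 22 | 23   struct: ADD busy until I3 writes@18
  I5 | 20 | 21 | 25 | 26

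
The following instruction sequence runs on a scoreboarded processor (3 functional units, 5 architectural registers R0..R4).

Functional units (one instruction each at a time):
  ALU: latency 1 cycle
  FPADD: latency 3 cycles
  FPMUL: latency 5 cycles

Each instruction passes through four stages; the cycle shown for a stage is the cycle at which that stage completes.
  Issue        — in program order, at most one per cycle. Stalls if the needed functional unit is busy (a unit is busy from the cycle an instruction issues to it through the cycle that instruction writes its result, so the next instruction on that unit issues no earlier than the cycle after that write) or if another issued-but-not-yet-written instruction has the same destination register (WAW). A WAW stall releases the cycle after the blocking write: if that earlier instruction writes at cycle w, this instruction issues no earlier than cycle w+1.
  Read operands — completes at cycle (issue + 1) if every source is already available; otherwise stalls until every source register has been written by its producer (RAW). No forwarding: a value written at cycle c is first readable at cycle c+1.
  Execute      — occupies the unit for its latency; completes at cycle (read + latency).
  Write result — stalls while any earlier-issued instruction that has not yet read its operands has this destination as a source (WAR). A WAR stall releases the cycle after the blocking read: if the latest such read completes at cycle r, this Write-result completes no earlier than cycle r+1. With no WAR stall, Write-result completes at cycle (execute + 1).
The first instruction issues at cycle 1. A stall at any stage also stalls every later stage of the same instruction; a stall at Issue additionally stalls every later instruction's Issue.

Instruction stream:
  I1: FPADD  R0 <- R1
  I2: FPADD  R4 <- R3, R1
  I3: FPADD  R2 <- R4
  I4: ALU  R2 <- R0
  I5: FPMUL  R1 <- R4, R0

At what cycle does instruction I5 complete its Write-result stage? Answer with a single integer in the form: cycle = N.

cycle = 27

cycle 1: I1 dispatched to FPADD
cycle 2: I1 operands ready
cycle 5: I1 complete
cycle 6: R0←I1
cycle 7: I2 dispatched to FPADD
cycle 8: I2 operands ready
cycle 11: I2 complete
cycle 12: R4←I2
cycle 13: I3 dispatched to FPADD
cycle 14: I3 operands ready
cycle 17: I3 complete
cycle 18: R2←I3
cycle 19: I4 dispatched to ALU
cycle 20: I4 operands ready | I5 dispatched to FPMUL
cycle 21: I4 complete | I5 operands ready
cycle 22: R2←I4
cycle 26: I5 complete
cycle 27: R1←I5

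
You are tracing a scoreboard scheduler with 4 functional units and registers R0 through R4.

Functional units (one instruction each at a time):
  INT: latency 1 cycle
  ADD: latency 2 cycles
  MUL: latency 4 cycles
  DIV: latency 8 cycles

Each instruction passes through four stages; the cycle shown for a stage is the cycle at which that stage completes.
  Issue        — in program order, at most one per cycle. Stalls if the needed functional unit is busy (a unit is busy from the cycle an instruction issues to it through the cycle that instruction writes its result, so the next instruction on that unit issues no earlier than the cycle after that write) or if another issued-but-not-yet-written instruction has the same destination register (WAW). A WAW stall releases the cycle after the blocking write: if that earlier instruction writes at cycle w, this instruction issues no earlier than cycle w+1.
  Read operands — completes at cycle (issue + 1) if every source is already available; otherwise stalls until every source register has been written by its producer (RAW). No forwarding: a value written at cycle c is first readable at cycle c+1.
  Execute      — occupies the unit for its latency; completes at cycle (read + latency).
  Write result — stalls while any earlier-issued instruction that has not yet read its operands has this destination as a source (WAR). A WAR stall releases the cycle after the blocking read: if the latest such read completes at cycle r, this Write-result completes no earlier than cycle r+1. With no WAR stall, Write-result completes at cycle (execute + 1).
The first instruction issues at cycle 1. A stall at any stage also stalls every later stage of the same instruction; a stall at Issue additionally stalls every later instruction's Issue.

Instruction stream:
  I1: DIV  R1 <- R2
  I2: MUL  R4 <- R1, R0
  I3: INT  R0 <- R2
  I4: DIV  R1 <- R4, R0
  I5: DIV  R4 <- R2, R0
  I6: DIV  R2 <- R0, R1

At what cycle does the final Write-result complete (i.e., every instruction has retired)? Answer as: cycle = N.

cycle 1: I1 issues→DIV
cycle 2: I1 reads; I2 issues→MUL
cycle 3: I3 issues→INT
cycle 4: I3 reads
cycle 5: I3 exec-done
cycle 10: I1 exec-done
cycle 11: I1 writes R1
cycle 12: I2 reads; I4 issues→DIV
cycle 13: I3 writes R0
cycle 16: I2 exec-done
cycle 17: I2 writes R4
cycle 18: I4 reads
cycle 26: I4 exec-done
cycle 27: I4 writes R1
cycle 28: I5 issues→DIV
cycle 29: I5 reads
cycle 37: I5 exec-done
cycle 38: I5 writes R4
cycle 39: I6 issues→DIV
cycle 40: I6 reads
cycle 48: I6 exec-done
cycle 49: I6 writes R2

cycle = 49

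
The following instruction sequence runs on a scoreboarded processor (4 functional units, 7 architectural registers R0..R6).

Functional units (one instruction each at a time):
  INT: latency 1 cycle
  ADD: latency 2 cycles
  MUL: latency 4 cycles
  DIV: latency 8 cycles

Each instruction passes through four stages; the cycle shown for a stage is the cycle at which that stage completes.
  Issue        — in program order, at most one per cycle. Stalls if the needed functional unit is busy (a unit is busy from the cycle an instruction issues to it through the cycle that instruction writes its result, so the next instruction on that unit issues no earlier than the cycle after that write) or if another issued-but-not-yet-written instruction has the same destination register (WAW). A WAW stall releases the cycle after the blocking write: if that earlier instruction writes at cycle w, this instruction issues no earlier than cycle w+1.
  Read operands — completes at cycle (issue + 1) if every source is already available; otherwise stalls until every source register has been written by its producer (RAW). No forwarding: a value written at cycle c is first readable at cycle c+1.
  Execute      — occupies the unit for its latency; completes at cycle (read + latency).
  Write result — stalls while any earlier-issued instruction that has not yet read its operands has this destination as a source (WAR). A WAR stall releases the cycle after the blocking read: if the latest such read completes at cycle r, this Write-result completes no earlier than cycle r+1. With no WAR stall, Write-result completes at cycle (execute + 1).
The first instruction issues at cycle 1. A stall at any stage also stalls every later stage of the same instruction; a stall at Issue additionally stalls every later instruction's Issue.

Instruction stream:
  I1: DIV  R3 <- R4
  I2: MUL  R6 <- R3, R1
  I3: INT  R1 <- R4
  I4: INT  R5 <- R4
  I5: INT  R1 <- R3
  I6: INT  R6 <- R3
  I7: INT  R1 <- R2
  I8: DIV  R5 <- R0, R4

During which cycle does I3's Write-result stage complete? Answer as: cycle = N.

cycle = 13

c1: I1 issues→DIV
c2: I1 reads · I2 issues→MUL
c3: I3 issues→INT
c4: I3 reads
c5: I3 exec-done
c10: I1 exec-done
c11: I1 writes R3
c12: I2 reads
c13: I3 writes R1
c14: I4 issues→INT
c15: I4 reads
c16: I2 exec-done · I4 exec-done
c17: I2 writes R6 · I4 writes R5
c18: I5 issues→INT
c19: I5 reads
c20: I5 exec-done
c21: I5 writes R1
c22: I6 issues→INT
c23: I6 reads
c24: I6 exec-done
c25: I6 writes R6
c26: I7 issues→INT
c27: I7 reads · I8 issues→DIV
c28: I7 exec-done · I8 reads
c29: I7 writes R1
c36: I8 exec-done
c37: I8 writes R5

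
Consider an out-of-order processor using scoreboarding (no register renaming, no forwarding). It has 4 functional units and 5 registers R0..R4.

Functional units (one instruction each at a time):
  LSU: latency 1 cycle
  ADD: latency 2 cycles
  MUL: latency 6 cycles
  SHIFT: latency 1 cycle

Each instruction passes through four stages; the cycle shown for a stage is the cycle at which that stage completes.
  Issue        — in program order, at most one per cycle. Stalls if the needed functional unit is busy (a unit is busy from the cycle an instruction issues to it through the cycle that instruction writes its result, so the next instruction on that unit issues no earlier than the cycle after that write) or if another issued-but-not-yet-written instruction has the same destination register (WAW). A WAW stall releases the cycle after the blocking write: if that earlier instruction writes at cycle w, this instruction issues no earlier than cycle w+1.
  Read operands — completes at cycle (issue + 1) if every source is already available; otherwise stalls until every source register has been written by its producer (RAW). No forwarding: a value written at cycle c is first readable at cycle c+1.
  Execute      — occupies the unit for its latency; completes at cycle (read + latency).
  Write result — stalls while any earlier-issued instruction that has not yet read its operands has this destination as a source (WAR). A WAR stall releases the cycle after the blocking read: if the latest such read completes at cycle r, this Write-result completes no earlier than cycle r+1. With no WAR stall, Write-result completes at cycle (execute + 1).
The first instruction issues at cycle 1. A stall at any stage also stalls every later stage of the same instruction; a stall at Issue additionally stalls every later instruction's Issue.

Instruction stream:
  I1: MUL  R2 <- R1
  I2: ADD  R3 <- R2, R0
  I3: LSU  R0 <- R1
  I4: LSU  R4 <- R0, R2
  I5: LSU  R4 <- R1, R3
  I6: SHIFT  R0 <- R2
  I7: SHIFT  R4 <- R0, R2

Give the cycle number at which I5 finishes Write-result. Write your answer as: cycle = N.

cycle = 19

I1  is:1  ro:2  ex:8  wr:9
I2  is:2  ro:10  ex:12  wr:13  — RAW R2: wait I1 write@9
I3  is:3  ro:4  ex:5  wr:11  — WAR R0: wait I2 read@10
I4  is:12  ro:13  ex:14  wr:15  — struct: LSU busy until I3 writes@11
I5  is:16  ro:17  ex:18  wr:19  — struct: LSU busy until I4 writes@15
I6  is:17  ro:18  ex:19  wr:20
I7  is:21  ro:22  ex:23  wr:24  — struct: SHIFT busy until I6 writes@20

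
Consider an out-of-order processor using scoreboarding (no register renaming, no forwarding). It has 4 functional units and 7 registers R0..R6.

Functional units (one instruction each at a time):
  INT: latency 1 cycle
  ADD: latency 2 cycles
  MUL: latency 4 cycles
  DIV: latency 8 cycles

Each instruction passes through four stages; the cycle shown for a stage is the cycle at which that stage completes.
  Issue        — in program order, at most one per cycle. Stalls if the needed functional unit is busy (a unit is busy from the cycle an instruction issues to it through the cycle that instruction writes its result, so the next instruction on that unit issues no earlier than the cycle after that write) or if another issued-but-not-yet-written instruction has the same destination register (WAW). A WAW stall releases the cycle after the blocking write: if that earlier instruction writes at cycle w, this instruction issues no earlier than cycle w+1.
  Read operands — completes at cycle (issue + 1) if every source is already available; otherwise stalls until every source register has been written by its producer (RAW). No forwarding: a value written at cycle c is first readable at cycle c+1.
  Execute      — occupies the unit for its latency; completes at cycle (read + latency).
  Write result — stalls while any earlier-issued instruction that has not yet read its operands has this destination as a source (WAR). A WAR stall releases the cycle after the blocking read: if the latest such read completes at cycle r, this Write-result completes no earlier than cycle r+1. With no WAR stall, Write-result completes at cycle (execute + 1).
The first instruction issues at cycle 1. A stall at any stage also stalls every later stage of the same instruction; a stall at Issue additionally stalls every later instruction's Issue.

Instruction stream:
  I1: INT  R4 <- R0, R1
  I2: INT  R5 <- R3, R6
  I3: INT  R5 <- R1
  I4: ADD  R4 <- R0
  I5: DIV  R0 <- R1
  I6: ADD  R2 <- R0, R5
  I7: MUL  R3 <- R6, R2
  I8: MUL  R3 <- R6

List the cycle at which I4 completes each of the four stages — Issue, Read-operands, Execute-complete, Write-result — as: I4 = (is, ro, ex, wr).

c1: I1 dispatched to INT
c2: I1 operands ready
c3: I1 complete
c4: R4←I1
c5: I2 dispatched to INT
c6: I2 operands ready
c7: I2 complete
c8: R5←I2
c9: I3 dispatched to INT
c10: I3 operands ready · I4 dispatched to ADD
c11: I3 complete · I4 operands ready · I5 dispatched to DIV
c12: R5←I3 · I5 operands ready
c13: I4 complete
c14: R4←I4
c15: I6 dispatched to ADD
c16: I7 dispatched to MUL
c20: I5 complete
c21: R0←I5
c22: I6 operands ready
c24: I6 complete
c25: R2←I6
c26: I7 operands ready
c30: I7 complete
c31: R3←I7
c32: I8 dispatched to MUL
c33: I8 operands ready
c37: I8 complete
c38: R3←I8

I4 = (10, 11, 13, 14)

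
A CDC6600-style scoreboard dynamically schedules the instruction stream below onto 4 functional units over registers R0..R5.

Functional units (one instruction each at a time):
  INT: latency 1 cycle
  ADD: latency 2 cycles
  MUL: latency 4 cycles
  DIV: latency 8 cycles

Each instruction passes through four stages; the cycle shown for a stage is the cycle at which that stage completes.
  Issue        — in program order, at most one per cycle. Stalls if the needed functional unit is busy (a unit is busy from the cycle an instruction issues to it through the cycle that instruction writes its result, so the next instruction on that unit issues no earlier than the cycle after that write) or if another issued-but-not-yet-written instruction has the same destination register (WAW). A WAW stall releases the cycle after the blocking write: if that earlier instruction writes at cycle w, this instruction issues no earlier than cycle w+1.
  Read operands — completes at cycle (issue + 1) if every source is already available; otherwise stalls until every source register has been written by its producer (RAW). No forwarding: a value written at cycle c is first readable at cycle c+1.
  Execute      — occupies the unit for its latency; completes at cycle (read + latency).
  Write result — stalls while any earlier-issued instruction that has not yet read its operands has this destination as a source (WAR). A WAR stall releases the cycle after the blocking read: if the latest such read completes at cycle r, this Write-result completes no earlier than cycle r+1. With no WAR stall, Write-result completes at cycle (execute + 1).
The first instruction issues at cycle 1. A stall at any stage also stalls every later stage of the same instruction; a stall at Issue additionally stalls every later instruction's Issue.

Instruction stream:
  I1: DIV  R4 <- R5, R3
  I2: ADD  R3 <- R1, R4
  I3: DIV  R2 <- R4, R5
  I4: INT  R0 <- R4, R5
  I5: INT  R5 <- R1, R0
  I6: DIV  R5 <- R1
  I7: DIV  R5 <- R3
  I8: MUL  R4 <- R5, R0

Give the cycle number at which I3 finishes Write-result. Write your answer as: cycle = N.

cycle = 22

cycle 1: issue I1 (DIV)
cycle 2: I1 read-ops | issue I2 (ADD)
cycle 10: I1 finished on DIV
cycle 11: I1→R4
cycle 12: I2 read-ops | issue I3 (DIV)
cycle 13: I3 read-ops | issue I4 (INT)
cycle 14: I2 finished on ADD | I4 read-ops
cycle 15: I2→R3 | I4 finished on INT
cycle 16: I4→R0
cycle 17: issue I5 (INT)
cycle 18: I5 read-ops
cycle 19: I5 finished on INT
cycle 20: I5→R5
cycle 21: I3 finished on DIV
cycle 22: I3→R2
cycle 23: issue I6 (DIV)
cycle 24: I6 read-ops
cycle 32: I6 finished on DIV
cycle 33: I6→R5
cycle 34: issue I7 (DIV)
cycle 35: I7 read-ops | issue I8 (MUL)
cycle 43: I7 finished on DIV
cycle 44: I7→R5
cycle 45: I8 read-ops
cycle 49: I8 finished on MUL
cycle 50: I8→R4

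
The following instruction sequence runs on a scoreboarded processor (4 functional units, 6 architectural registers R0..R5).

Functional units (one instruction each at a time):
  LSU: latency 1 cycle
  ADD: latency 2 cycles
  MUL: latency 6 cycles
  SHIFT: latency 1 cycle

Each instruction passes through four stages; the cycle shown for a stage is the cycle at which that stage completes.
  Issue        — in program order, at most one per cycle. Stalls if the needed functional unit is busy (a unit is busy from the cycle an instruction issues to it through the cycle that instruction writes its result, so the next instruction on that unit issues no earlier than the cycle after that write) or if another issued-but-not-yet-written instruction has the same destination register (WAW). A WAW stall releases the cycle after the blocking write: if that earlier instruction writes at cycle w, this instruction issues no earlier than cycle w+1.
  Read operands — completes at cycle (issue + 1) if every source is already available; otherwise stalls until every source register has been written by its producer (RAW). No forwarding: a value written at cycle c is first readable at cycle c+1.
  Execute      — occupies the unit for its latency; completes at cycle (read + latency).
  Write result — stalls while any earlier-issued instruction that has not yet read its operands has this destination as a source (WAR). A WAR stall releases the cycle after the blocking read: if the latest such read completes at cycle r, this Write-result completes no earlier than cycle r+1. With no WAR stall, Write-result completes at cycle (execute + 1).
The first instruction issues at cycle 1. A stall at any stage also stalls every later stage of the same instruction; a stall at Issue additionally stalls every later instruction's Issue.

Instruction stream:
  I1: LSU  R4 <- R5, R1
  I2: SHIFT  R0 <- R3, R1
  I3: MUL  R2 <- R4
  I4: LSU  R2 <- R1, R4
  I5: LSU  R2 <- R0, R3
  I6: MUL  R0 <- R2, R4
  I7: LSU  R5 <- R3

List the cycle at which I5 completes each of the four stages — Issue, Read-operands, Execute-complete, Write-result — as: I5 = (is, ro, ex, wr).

I5 = (17, 18, 19, 20)

1) issue 1, read 2, done 3, write 4
2) issue 2, read 3, done 4, write 5
3) issue 3, read 5, done 11, write 12  <RAW R4: wait I1 write@4>
4) issue 13, read 14, done 15, write 16  <WAW R2: wait I3 write@12>
5) issue 17, read 18, done 19, write 20  <struct: LSU busy until I4 writes@16>
6) issue 18, read 21, done 27, write 28  <RAW R2: wait I5 write@20>
7) issue 21, read 22, done 23, write 24  <struct: LSU busy until I5 writes@20>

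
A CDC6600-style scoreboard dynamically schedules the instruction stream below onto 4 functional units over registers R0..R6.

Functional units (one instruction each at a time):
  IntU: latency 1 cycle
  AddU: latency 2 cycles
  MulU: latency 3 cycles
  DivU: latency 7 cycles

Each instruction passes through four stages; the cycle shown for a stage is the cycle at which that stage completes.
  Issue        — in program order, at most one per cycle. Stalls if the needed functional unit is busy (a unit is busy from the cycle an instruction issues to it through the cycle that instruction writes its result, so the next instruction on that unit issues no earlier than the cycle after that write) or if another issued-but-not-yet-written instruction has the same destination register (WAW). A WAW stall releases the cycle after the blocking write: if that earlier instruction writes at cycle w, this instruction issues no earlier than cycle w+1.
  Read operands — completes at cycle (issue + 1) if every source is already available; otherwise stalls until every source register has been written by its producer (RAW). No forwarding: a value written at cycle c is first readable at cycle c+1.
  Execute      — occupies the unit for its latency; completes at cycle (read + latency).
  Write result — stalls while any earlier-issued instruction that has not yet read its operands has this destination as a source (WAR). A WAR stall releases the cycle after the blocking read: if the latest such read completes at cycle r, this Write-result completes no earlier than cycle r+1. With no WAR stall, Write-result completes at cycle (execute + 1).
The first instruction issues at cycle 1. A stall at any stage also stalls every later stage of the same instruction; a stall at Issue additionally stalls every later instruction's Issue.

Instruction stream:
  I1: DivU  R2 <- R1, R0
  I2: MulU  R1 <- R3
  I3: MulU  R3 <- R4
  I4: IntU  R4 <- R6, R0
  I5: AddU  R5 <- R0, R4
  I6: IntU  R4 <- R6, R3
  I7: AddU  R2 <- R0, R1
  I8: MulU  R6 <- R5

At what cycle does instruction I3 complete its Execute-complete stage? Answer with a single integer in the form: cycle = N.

cycle = 12

[1] I1→DivU
[2] I1 RO | I2→MulU
[3] I2 RO
[6] I2 EX
[7] I2 WR R1
[8] I3→MulU
[9] I1 EX | I3 RO | I4→IntU
[10] I1 WR R2 | I4 RO | I5→AddU
[11] I4 EX
[12] I3 EX | I4 WR R4
[13] I3 WR R3 | I5 RO | I6→IntU
[14] I6 RO
[15] I5 EX | I6 EX
[16] I5 WR R5 | I6 WR R4
[17] I7→AddU
[18] I7 RO | I8→MulU
[19] I8 RO
[20] I7 EX
[21] I7 WR R2
[22] I8 EX
[23] I8 WR R6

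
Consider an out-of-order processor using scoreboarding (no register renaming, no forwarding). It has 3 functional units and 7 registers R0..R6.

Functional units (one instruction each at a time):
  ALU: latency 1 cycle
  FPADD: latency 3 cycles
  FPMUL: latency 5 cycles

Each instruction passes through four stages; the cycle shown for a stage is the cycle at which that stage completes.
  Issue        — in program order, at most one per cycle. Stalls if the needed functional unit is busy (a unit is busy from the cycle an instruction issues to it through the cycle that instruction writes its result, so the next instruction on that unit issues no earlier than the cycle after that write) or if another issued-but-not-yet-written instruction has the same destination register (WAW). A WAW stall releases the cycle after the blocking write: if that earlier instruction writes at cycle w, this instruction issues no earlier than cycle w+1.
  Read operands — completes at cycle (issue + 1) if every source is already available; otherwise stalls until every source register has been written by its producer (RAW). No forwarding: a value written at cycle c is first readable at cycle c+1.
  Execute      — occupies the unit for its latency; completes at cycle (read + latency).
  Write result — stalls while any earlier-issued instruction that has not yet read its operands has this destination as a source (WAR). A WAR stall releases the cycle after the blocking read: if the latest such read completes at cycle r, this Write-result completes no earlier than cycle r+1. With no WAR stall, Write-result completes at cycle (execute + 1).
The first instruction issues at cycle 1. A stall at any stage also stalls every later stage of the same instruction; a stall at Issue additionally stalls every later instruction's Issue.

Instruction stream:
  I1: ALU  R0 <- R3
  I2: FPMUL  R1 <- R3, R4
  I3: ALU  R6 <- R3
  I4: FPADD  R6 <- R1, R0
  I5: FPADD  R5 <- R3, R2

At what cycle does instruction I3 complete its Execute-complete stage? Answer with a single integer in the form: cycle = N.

  I1 | 1 | 2 | 3 | 4
  I2 | 2 | 3 | 8 | 9
  I3 | 5 | 6 | 7 | 8   struct: ALU busy until I1 writes@4
  I4 | 9 | 10 | 13 | 14   WAW R6: wait I3 write@8
  I5 | 15 | 16 | 19 | 20   struct: FPADD busy until I4 writes@14

cycle = 7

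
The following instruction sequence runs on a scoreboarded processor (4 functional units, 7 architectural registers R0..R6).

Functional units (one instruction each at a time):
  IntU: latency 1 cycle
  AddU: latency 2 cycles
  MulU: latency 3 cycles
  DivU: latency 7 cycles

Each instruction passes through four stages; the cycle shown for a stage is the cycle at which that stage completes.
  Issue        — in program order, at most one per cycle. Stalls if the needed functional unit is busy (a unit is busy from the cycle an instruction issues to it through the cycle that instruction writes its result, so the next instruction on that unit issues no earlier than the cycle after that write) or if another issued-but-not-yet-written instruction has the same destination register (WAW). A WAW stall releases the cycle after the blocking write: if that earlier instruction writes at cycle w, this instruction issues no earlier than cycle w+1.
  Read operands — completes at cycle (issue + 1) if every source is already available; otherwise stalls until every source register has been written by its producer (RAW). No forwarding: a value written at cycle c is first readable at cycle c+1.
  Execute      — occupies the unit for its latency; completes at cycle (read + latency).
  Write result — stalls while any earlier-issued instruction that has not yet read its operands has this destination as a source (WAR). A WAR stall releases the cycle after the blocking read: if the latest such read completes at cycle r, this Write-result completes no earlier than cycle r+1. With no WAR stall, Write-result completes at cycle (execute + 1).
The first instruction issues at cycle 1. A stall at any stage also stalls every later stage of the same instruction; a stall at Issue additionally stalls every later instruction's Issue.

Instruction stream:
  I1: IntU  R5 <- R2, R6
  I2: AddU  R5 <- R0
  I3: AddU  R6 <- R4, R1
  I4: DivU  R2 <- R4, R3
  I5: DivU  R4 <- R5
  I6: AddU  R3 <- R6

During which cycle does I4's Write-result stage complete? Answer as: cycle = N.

cycle = 20

cycle 1: I1 issues→IntU
cycle 2: I1 reads
cycle 3: I1 exec-done
cycle 4: I1 writes R5
cycle 5: I2 issues→AddU
cycle 6: I2 reads
cycle 8: I2 exec-done
cycle 9: I2 writes R5
cycle 10: I3 issues→AddU
cycle 11: I3 reads, I4 issues→DivU
cycle 12: I4 reads
cycle 13: I3 exec-done
cycle 14: I3 writes R6
cycle 19: I4 exec-done
cycle 20: I4 writes R2
cycle 21: I5 issues→DivU
cycle 22: I5 reads, I6 issues→AddU
cycle 23: I6 reads
cycle 25: I6 exec-done
cycle 26: I6 writes R3
cycle 29: I5 exec-done
cycle 30: I5 writes R4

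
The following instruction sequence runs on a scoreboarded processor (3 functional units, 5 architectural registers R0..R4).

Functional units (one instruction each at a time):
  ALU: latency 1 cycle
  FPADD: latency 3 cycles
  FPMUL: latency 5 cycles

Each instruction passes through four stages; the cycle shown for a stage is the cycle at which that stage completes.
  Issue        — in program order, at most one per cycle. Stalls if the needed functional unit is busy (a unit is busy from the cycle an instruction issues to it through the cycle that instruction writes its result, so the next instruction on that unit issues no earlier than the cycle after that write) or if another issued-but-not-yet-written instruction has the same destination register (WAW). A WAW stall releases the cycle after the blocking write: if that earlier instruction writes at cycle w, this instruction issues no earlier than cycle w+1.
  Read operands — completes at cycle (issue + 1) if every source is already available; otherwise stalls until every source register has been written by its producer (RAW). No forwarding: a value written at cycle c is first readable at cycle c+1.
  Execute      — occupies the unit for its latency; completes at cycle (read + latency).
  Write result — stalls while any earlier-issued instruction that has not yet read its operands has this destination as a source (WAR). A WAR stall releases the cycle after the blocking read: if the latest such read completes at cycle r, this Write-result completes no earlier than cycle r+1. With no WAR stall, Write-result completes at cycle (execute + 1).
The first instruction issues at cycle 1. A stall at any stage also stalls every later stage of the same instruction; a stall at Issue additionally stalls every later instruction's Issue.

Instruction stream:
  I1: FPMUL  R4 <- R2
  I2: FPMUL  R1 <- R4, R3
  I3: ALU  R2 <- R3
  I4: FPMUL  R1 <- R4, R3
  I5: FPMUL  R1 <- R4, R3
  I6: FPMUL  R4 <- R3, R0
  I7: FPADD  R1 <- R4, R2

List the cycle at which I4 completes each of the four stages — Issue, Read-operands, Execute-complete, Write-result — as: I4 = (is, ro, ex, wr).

I4 = (17, 18, 23, 24)

I1  is:1  ro:2  ex:7  wr:8
I2  is:9  ro:10  ex:15  wr:16  — struct: FPMUL busy until I1 writes@8
I3  is:10  ro:11  ex:12  wr:13
I4  is:17  ro:18  ex:23  wr:24  — struct: FPMUL busy until I2 writes@16
I5  is:25  ro:26  ex:31  wr:32  — struct: FPMUL busy until I4 writes@24
I6  is:33  ro:34  ex:39  wr:40  — struct: FPMUL busy until I5 writes@32
I7  is:34  ro:41  ex:44  wr:45  — RAW R4: wait I6 write@40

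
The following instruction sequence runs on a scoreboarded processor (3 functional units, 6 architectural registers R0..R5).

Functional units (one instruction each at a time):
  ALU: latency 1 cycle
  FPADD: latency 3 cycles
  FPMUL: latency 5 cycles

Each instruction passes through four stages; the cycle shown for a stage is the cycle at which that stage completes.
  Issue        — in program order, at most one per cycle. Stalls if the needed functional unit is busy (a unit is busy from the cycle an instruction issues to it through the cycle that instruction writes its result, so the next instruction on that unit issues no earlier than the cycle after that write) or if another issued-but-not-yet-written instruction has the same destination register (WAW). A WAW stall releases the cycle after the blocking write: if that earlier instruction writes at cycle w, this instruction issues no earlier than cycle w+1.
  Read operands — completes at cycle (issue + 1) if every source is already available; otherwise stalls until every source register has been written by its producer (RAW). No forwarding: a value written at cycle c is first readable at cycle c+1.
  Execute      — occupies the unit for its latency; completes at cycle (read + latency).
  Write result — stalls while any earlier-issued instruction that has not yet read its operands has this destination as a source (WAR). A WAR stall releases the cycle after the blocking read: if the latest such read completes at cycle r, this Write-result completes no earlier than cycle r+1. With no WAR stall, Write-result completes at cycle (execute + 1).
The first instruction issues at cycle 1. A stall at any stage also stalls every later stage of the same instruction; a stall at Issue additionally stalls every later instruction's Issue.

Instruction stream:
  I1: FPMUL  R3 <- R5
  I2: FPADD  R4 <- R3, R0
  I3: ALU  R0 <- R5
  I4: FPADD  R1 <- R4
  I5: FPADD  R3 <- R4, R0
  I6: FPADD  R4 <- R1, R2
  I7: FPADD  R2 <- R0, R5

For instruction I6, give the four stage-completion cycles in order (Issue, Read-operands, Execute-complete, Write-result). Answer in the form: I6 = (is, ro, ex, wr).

I1: IS=1 RO=2 EX=7 WR=8
I2: IS=2 RO=9 EX=12 WR=13  [RAW R3: wait I1 write@8]
I3: IS=3 RO=4 EX=5 WR=10  [WAR R0: wait I2 read@9]
I4: IS=14 RO=15 EX=18 WR=19  [struct: FPADD busy until I2 writes@13]
I5: IS=20 RO=21 EX=24 WR=25  [struct: FPADD busy until I4 writes@19]
I6: IS=26 RO=27 EX=30 WR=31  [struct: FPADD busy until I5 writes@25]
I7: IS=32 RO=33 EX=36 WR=37  [struct: FPADD busy until I6 writes@31]

I6 = (26, 27, 30, 31)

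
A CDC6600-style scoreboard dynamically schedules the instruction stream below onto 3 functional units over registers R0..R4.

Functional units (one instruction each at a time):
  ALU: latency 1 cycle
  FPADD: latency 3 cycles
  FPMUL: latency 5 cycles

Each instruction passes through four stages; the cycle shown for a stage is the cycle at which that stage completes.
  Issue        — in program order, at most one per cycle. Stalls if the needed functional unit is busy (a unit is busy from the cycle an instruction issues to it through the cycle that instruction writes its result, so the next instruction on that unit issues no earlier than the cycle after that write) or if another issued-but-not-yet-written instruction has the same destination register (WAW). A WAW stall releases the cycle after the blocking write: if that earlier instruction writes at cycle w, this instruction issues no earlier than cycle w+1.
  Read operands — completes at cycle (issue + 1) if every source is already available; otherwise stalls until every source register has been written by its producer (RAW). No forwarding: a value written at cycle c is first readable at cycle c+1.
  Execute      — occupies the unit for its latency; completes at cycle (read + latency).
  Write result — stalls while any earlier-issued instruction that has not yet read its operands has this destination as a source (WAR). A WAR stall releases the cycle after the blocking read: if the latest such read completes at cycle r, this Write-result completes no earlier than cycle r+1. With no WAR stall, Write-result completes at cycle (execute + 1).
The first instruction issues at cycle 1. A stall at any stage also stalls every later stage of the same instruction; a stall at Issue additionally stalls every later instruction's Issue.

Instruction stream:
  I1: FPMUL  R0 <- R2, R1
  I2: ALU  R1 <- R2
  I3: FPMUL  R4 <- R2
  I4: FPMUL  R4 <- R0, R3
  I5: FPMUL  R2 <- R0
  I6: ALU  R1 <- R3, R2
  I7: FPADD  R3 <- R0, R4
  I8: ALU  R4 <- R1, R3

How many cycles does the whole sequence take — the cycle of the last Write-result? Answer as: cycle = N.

I1 -> (1, 2, 7, 8)
I2 -> (2, 3, 4, 5)
I3 -> (9, 10, 15, 16)  // struct: FPMUL busy until I1 writes@8
I4 -> (17, 18, 23, 24)  // struct: FPMUL busy until I3 writes@16
I5 -> (25, 26, 31, 32)  // struct: FPMUL busy until I4 writes@24
I6 -> (26, 33, 34, 35)  // RAW R2: wait I5 write@32
I7 -> (27, 28, 31, 34)  // WAR R3: wait I6 read@33
I8 -> (36, 37, 38, 39)  // struct: ALU busy until I6 writes@35

cycle = 39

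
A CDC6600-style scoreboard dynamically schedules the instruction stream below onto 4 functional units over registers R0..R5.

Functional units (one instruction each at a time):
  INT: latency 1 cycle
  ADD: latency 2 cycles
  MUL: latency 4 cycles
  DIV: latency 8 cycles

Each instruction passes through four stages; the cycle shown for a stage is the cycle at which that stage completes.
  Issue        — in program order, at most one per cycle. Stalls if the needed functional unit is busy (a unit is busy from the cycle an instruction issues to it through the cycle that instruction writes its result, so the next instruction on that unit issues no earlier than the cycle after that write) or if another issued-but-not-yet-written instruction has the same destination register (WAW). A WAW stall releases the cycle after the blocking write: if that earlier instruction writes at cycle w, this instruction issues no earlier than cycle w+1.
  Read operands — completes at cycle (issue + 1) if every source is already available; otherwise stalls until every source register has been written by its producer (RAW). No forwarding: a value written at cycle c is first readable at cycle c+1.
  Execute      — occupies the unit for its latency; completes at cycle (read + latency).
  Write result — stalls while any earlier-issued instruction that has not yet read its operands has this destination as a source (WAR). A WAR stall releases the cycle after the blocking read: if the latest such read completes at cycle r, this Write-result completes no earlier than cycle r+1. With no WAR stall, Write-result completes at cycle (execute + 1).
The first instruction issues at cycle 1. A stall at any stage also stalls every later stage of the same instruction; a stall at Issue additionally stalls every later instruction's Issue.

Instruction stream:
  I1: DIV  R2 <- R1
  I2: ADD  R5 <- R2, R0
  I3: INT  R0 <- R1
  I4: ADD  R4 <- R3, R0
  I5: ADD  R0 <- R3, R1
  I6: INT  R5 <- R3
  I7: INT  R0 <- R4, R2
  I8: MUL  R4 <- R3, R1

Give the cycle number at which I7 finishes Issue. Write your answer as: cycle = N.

[I1] 1/2/10/11
[I2] 2/12/14/15  (RAW R2: wait I1 write@11)
[I3] 3/4/5/13  (WAR R0: wait I2 read@12)
[I4] 16/17/19/20  (struct: ADD busy until I2 writes@15)
[I5] 21/22/24/25  (struct: ADD busy until I4 writes@20)
[I6] 22/23/24/25
[I7] 26/27/28/29  (struct: INT busy until I6 writes@25)
[I8] 27/28/32/33

cycle = 26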